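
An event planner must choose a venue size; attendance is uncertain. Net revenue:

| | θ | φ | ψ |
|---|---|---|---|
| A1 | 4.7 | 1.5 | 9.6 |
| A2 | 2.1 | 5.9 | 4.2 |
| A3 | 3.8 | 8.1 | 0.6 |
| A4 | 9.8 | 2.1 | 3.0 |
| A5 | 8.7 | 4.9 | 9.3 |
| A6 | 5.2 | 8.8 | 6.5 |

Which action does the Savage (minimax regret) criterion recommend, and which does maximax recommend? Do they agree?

Column bests: θ=9.8, φ=8.8, ψ=9.6.
A1 regrets: 5.1, 7.3, 0.0 → max 7.3
A2 regrets: 7.7, 2.9, 5.4 → max 7.7
A3 regrets: 6.0, 0.7, 9.0 → max 9.0
A4 regrets: 0.0, 6.7, 6.6 → max 6.7
A5 regrets: 1.1, 3.9, 0.3 → max 3.9
A6 regrets: 4.6, 0.0, 3.1 → max 4.6
Smallest max regret = 3.9 → A5.
Row maxima: A1=9.6, A2=5.9, A3=8.1, A4=9.8, A5=9.3, A6=8.8
Best best-case = 9.8 → A4.

minimax regret → A5; maximax → A4 (disagree)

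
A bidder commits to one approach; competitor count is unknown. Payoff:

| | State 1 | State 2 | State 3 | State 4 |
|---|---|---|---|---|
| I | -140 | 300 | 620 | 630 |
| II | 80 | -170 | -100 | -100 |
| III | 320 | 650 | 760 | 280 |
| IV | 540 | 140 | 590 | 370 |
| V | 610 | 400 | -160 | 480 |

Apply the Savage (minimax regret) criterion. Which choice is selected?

III

Column bests: State 1=610, State 2=650, State 3=760, State 4=630.
I regrets: 750, 350, 140, 0 → max 750
II regrets: 530, 820, 860, 730 → max 860
III regrets: 290, 0, 0, 350 → max 350
IV regrets: 70, 510, 170, 260 → max 510
V regrets: 0, 250, 920, 150 → max 920
Smallest max regret = 350 → III.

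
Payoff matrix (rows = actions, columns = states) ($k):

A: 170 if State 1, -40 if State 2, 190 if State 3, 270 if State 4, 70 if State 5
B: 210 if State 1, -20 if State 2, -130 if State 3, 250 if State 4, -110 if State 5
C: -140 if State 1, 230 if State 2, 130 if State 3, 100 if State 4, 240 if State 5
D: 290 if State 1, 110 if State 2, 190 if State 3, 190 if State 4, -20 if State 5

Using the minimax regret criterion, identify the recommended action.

Column bests: State 1=290, State 2=230, State 3=190, State 4=270, State 5=240.
A regrets: 120, 270, 0, 0, 170 → max 270
B regrets: 80, 250, 320, 20, 350 → max 350
C regrets: 430, 0, 60, 170, 0 → max 430
D regrets: 0, 120, 0, 80, 260 → max 260
Smallest max regret = 260 → D.

D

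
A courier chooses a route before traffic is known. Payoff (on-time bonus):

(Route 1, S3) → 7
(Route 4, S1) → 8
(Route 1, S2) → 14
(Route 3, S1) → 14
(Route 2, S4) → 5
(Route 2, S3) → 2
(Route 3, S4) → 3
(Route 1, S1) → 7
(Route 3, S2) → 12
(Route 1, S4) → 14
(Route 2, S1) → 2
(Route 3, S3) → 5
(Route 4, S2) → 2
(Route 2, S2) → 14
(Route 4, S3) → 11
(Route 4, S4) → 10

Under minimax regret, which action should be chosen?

Route 1

Column bests: S1=14, S2=14, S3=11, S4=14.
Route 1 regrets: 7, 0, 4, 0 → max 7
Route 2 regrets: 12, 0, 9, 9 → max 12
Route 3 regrets: 0, 2, 6, 11 → max 11
Route 4 regrets: 6, 12, 0, 4 → max 12
Smallest max regret = 7 → Route 1.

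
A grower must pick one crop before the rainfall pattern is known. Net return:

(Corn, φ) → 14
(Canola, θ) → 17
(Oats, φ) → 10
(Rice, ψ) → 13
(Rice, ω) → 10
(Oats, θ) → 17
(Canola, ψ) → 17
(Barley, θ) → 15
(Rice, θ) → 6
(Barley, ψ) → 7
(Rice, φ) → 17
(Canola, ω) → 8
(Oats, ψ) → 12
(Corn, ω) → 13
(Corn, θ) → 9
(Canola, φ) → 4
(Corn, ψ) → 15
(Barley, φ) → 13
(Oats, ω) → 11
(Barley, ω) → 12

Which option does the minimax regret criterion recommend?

Column bests: θ=17, φ=17, ψ=17, ω=13.
Barley regrets: 2, 4, 10, 1 → max 10
Rice regrets: 11, 0, 4, 3 → max 11
Oats regrets: 0, 7, 5, 2 → max 7
Canola regrets: 0, 13, 0, 5 → max 13
Corn regrets: 8, 3, 2, 0 → max 8
Smallest max regret = 7 → Oats.

Oats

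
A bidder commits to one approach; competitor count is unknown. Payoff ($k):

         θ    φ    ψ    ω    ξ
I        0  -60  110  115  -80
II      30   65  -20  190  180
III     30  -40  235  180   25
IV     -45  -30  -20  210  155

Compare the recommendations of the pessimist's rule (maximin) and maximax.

Row minima: I=-80, II=-20, III=-40, IV=-45
Best worst-case = -20 → II.
Row maxima: I=115, II=190, III=235, IV=210
Best best-case = 235 → III.

maximin → II; maximax → III (disagree)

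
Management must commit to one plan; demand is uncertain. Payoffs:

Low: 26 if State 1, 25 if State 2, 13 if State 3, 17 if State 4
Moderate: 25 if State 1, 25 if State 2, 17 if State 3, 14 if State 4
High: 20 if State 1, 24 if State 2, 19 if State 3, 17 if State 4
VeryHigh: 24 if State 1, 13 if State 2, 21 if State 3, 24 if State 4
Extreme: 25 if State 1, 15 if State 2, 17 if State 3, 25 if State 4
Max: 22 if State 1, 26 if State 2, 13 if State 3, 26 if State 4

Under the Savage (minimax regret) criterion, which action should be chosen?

Max

Column bests: State 1=26, State 2=26, State 3=21, State 4=26.
Low regrets: 0, 1, 8, 9 → max 9
Moderate regrets: 1, 1, 4, 12 → max 12
High regrets: 6, 2, 2, 9 → max 9
VeryHigh regrets: 2, 13, 0, 2 → max 13
Extreme regrets: 1, 11, 4, 1 → max 11
Max regrets: 4, 0, 8, 0 → max 8
Smallest max regret = 8 → Max.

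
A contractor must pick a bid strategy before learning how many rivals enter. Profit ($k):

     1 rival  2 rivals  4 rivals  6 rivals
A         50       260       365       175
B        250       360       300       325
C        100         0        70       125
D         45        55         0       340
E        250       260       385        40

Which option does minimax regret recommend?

B

Column bests: 1 rival=250, 2 rivals=360, 4 rivals=385, 6 rivals=340.
A regrets: 200, 100, 20, 165 → max 200
B regrets: 0, 0, 85, 15 → max 85
C regrets: 150, 360, 315, 215 → max 360
D regrets: 205, 305, 385, 0 → max 385
E regrets: 0, 100, 0, 300 → max 300
Smallest max regret = 85 → B.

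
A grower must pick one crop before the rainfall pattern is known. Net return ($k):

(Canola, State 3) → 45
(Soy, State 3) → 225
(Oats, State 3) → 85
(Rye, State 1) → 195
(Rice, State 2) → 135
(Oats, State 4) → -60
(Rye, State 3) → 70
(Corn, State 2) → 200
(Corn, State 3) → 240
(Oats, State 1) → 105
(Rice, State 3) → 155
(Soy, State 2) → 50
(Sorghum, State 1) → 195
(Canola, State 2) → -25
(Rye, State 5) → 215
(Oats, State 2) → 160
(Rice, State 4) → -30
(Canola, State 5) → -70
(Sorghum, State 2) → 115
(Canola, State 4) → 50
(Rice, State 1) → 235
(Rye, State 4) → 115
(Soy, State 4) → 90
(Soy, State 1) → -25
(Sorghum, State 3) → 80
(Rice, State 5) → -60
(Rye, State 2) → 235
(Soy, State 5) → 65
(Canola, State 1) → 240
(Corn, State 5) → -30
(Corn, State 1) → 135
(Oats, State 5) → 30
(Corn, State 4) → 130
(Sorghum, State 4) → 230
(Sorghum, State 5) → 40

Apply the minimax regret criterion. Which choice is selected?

Rye

Column bests: State 1=240, State 2=235, State 3=240, State 4=230, State 5=215.
Sorghum regrets: 45, 120, 160, 0, 175 → max 175
Oats regrets: 135, 75, 155, 290, 185 → max 290
Corn regrets: 105, 35, 0, 100, 245 → max 245
Canola regrets: 0, 260, 195, 180, 285 → max 285
Rye regrets: 45, 0, 170, 115, 0 → max 170
Rice regrets: 5, 100, 85, 260, 275 → max 275
Soy regrets: 265, 185, 15, 140, 150 → max 265
Smallest max regret = 170 → Rye.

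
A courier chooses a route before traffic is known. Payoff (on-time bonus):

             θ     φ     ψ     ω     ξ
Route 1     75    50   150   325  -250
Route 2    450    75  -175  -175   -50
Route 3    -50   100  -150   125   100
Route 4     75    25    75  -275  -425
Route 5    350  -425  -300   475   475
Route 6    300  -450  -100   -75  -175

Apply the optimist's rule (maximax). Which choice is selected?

Row maxima: Route 1=325, Route 2=450, Route 3=125, Route 4=75, Route 5=475, Route 6=300
Best best-case = 475 → Route 5.

Route 5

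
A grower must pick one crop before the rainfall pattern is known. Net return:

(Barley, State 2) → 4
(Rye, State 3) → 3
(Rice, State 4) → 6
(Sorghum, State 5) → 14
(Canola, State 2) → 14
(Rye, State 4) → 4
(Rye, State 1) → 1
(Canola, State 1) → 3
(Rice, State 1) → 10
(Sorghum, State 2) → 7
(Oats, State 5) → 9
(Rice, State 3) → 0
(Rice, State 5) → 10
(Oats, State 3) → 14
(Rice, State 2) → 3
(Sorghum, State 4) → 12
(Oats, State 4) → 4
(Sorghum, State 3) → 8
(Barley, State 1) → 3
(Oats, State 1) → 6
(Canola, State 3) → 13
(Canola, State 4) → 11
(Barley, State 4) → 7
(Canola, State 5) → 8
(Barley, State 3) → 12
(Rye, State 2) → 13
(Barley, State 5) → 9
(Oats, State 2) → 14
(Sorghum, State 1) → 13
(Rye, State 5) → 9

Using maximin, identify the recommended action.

Sorghum

Row minima: Rye=1, Oats=4, Rice=0, Barley=3, Sorghum=7, Canola=3
Best worst-case = 7 → Sorghum.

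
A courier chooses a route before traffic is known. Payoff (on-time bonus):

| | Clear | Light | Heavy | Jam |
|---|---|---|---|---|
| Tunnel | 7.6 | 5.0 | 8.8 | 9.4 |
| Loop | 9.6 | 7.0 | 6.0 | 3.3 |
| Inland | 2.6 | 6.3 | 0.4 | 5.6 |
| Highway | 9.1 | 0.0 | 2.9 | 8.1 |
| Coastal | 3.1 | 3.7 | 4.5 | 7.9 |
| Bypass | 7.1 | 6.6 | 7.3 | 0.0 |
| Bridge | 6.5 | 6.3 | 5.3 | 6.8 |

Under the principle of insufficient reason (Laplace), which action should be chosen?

Tunnel

Row averages: Tunnel=7.7, Loop=6.475, Inland=3.725, Highway=5.025, Coastal=4.8, Bypass=5.25, Bridge=6.225
Highest average = 7.7 → Tunnel.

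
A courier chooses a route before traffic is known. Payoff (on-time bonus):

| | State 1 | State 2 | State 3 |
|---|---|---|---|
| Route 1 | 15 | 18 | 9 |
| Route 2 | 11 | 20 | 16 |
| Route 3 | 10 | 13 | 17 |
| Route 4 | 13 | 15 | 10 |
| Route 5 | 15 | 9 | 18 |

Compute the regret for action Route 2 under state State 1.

4

Best payoff under State 1 is 15.
Regret = 15 − 11 = 4.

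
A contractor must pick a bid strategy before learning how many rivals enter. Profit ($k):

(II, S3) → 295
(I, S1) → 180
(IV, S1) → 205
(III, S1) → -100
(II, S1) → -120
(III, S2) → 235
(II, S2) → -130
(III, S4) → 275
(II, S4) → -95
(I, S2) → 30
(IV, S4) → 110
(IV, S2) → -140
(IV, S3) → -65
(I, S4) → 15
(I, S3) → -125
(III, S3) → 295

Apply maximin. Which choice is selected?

III

Row minima: I=-125, II=-130, III=-100, IV=-140
Best worst-case = -100 → III.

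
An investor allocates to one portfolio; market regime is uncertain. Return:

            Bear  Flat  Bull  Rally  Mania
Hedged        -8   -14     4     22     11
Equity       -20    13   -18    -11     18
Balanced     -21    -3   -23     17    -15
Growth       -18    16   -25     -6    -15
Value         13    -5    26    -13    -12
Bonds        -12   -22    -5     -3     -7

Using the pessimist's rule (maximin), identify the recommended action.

Row minima: Hedged=-14, Equity=-20, Balanced=-23, Growth=-25, Value=-13, Bonds=-22
Best worst-case = -13 → Value.

Value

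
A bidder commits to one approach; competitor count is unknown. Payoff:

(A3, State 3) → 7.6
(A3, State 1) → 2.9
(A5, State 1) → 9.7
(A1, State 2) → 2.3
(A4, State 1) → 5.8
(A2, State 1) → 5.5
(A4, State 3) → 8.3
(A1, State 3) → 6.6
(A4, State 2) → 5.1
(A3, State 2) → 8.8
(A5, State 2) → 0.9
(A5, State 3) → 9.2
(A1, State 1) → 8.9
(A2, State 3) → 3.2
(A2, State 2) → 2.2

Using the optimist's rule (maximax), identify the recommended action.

A5

Row maxima: A1=8.9, A2=5.5, A3=8.8, A4=8.3, A5=9.7
Best best-case = 9.7 → A5.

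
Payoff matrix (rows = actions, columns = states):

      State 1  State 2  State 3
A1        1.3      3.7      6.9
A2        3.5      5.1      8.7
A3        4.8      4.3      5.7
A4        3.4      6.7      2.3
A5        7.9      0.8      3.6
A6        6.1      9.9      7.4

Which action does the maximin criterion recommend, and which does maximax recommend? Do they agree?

Row minima: A1=1.3, A2=3.5, A3=4.3, A4=2.3, A5=0.8, A6=6.1
Best worst-case = 6.1 → A6.
Row maxima: A1=6.9, A2=8.7, A3=5.7, A4=6.7, A5=7.9, A6=9.9
Best best-case = 9.9 → A6.

maximin → A6; maximax → A6 (agree)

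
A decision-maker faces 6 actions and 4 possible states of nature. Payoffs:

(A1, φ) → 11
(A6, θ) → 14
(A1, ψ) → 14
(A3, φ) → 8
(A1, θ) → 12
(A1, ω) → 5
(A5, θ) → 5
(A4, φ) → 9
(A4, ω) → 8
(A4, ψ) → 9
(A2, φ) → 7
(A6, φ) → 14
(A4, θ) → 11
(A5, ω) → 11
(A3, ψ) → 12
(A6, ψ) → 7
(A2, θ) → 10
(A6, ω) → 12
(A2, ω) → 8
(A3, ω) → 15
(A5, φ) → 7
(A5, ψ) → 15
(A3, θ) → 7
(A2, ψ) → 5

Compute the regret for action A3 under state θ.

7

Best payoff under θ is 14.
Regret = 14 − 7 = 7.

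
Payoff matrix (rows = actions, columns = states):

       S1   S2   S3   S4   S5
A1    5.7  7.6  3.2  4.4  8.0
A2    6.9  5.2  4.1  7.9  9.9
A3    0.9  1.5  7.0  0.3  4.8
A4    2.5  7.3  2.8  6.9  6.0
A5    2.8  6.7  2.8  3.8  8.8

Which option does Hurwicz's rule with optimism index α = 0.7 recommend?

A1: 0.7·8.0 + 0.3·3.2 = 6.56
A2: 0.7·9.9 + 0.3·4.1 = 8.16
A3: 0.7·7.0 + 0.3·0.3 = 4.99
A4: 0.7·7.3 + 0.3·2.5 = 5.86
A5: 0.7·8.8 + 0.3·2.8 = 7
Highest Hurwicz score = 8.16 → A2.

A2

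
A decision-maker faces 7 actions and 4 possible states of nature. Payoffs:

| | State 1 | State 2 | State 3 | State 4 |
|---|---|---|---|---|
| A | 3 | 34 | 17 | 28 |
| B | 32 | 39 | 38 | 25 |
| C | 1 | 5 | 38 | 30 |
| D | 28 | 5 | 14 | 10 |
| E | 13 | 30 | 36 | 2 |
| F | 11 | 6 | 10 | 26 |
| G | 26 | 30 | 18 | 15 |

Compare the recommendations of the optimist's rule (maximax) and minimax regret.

maximax → B; minimax regret → B (agree)

Row maxima: A=34, B=39, C=38, D=28, E=36, F=26, G=30
Best best-case = 39 → B.
Column bests: State 1=32, State 2=39, State 3=38, State 4=30.
A regrets: 29, 5, 21, 2 → max 29
B regrets: 0, 0, 0, 5 → max 5
C regrets: 31, 34, 0, 0 → max 34
D regrets: 4, 34, 24, 20 → max 34
E regrets: 19, 9, 2, 28 → max 28
F regrets: 21, 33, 28, 4 → max 33
G regrets: 6, 9, 20, 15 → max 20
Smallest max regret = 5 → B.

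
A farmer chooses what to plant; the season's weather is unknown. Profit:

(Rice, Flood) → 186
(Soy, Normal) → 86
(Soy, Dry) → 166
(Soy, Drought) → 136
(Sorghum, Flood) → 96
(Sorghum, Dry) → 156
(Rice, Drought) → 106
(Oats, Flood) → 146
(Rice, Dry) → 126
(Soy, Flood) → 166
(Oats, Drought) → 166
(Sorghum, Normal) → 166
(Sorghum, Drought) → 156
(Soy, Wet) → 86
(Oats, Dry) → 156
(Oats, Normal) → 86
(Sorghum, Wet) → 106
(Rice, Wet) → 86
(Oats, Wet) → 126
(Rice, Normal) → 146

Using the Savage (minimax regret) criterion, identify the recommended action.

Column bests: Drought=166, Dry=166, Normal=166, Wet=126, Flood=186.
Rice regrets: 60, 40, 20, 40, 0 → max 60
Sorghum regrets: 10, 10, 0, 20, 90 → max 90
Oats regrets: 0, 10, 80, 0, 40 → max 80
Soy regrets: 30, 0, 80, 40, 20 → max 80
Smallest max regret = 60 → Rice.

Rice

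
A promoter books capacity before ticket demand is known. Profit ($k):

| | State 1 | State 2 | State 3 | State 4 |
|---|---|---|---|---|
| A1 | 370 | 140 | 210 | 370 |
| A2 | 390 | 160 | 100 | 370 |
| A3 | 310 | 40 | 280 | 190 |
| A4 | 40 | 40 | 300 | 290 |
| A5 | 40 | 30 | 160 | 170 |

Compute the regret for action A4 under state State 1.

Best payoff under State 1 is 390.
Regret = 390 − 40 = 350.

350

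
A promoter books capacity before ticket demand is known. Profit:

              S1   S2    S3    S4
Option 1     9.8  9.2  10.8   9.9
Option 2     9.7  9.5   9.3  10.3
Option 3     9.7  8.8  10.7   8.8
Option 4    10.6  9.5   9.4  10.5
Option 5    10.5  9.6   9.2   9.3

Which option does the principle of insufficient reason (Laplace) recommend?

Option 4

Row averages: Option 1=9.925, Option 2=9.7, Option 3=9.5, Option 4=10, Option 5=9.65
Highest average = 10 → Option 4.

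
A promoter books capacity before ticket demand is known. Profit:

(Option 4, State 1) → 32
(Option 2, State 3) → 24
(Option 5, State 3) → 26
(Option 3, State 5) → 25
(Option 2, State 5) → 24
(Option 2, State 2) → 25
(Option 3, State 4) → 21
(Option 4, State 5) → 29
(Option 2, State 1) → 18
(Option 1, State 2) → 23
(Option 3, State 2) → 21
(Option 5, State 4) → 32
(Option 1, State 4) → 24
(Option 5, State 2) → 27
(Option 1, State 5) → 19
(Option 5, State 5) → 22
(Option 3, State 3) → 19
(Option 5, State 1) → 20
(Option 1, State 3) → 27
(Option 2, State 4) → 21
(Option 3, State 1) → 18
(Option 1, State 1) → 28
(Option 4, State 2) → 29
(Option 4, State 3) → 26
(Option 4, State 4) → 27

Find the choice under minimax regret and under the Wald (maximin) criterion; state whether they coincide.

Column bests: State 1=32, State 2=29, State 3=27, State 4=32, State 5=29.
Option 1 regrets: 4, 6, 0, 8, 10 → max 10
Option 2 regrets: 14, 4, 3, 11, 5 → max 14
Option 3 regrets: 14, 8, 8, 11, 4 → max 14
Option 4 regrets: 0, 0, 1, 5, 0 → max 5
Option 5 regrets: 12, 2, 1, 0, 7 → max 12
Smallest max regret = 5 → Option 4.
Row minima: Option 1=19, Option 2=18, Option 3=18, Option 4=26, Option 5=20
Best worst-case = 26 → Option 4.

minimax regret → Option 4; maximin → Option 4 (agree)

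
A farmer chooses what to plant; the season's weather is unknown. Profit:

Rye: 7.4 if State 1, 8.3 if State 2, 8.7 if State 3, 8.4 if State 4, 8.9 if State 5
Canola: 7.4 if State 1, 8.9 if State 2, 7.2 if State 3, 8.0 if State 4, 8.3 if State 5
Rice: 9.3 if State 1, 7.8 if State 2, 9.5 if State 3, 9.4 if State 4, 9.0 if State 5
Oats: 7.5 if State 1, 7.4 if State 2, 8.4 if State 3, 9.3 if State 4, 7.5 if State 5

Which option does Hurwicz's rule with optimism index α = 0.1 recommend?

Rye: 0.1·8.9 + 0.9·7.4 = 7.55
Canola: 0.1·8.9 + 0.9·7.2 = 7.37
Rice: 0.1·9.5 + 0.9·7.8 = 7.97
Oats: 0.1·9.3 + 0.9·7.4 = 7.59
Highest Hurwicz score = 7.97 → Rice.

Rice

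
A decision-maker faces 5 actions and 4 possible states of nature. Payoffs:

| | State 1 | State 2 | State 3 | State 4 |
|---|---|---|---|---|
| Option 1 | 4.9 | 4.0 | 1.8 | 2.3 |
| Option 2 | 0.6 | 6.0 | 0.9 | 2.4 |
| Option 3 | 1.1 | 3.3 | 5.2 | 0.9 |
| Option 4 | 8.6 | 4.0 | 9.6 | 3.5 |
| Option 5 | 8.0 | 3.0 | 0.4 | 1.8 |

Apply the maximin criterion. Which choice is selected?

Row minima: Option 1=1.8, Option 2=0.6, Option 3=0.9, Option 4=3.5, Option 5=0.4
Best worst-case = 3.5 → Option 4.

Option 4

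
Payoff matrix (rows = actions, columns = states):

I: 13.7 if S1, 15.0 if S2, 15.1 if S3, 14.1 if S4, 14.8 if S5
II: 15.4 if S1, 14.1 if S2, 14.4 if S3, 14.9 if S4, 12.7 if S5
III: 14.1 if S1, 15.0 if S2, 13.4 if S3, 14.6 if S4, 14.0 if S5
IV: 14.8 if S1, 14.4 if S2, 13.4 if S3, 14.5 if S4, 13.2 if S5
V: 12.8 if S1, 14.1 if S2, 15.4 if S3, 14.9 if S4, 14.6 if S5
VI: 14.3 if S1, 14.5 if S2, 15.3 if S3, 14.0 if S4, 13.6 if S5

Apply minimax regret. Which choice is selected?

VI

Column bests: S1=15.4, S2=15.0, S3=15.4, S4=14.9, S5=14.8.
I regrets: 1.7, 0.0, 0.3, 0.8, 0.0 → max 1.7
II regrets: 0.0, 0.9, 1.0, 0.0, 2.1 → max 2.1
III regrets: 1.3, 0.0, 2.0, 0.3, 0.8 → max 2.0
IV regrets: 0.6, 0.6, 2.0, 0.4, 1.6 → max 2.0
V regrets: 2.6, 0.9, 0.0, 0.0, 0.2 → max 2.6
VI regrets: 1.1, 0.5, 0.1, 0.9, 1.2 → max 1.2
Smallest max regret = 1.2 → VI.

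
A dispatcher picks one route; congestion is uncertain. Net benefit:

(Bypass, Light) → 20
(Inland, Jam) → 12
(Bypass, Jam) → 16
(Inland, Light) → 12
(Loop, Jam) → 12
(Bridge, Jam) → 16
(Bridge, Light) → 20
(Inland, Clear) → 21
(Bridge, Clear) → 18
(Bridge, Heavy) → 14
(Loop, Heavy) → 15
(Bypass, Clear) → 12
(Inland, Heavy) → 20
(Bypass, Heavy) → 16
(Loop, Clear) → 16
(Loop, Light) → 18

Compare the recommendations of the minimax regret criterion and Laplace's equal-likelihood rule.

Column bests: Clear=21, Light=20, Heavy=20, Jam=16.
Inland regrets: 0, 8, 0, 4 → max 8
Bypass regrets: 9, 0, 4, 0 → max 9
Bridge regrets: 3, 0, 6, 0 → max 6
Loop regrets: 5, 2, 5, 4 → max 5
Smallest max regret = 5 → Loop.
Row averages: Inland=16.25, Bypass=16, Bridge=17, Loop=15.25
Highest average = 17 → Bridge.

minimax regret → Loop; laplace → Bridge (disagree)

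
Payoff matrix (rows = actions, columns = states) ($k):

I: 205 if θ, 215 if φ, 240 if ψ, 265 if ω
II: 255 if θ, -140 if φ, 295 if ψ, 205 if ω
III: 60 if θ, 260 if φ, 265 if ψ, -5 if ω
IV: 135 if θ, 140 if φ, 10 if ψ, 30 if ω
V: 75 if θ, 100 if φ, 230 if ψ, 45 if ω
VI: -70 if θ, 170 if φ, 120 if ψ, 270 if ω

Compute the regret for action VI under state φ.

90

Best payoff under φ is 260.
Regret = 260 − 170 = 90.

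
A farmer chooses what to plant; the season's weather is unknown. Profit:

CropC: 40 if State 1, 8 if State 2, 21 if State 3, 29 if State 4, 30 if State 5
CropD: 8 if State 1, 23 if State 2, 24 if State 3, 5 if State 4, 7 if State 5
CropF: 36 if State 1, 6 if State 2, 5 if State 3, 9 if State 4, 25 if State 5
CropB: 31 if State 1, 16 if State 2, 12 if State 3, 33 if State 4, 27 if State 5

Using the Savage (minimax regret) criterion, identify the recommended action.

CropB

Column bests: State 1=40, State 2=23, State 3=24, State 4=33, State 5=30.
CropC regrets: 0, 15, 3, 4, 0 → max 15
CropD regrets: 32, 0, 0, 28, 23 → max 32
CropF regrets: 4, 17, 19, 24, 5 → max 24
CropB regrets: 9, 7, 12, 0, 3 → max 12
Smallest max regret = 12 → CropB.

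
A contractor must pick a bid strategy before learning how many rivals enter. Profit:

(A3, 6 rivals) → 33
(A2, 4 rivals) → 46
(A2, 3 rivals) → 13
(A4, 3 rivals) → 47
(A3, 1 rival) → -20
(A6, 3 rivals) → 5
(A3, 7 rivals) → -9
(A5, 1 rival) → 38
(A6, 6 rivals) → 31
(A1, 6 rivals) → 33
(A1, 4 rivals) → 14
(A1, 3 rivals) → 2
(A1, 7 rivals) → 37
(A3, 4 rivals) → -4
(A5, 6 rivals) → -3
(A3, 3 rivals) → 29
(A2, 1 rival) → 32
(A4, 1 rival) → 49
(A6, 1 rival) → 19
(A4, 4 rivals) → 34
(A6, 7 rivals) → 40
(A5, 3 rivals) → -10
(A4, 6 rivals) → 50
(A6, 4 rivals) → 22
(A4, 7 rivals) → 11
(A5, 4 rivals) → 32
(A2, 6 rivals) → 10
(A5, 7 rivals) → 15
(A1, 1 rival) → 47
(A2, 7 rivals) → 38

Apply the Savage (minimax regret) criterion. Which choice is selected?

Column bests: 1 rival=49, 3 rivals=47, 4 rivals=46, 6 rivals=50, 7 rivals=40.
A1 regrets: 2, 45, 32, 17, 3 → max 45
A2 regrets: 17, 34, 0, 40, 2 → max 40
A3 regrets: 69, 18, 50, 17, 49 → max 69
A4 regrets: 0, 0, 12, 0, 29 → max 29
A5 regrets: 11, 57, 14, 53, 25 → max 57
A6 regrets: 30, 42, 24, 19, 0 → max 42
Smallest max regret = 29 → A4.

A4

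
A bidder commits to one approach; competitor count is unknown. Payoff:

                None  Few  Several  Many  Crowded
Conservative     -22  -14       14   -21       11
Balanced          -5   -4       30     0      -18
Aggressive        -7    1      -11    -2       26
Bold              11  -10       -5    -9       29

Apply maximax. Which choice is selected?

Balanced

Row maxima: Conservative=14, Balanced=30, Aggressive=26, Bold=29
Best best-case = 30 → Balanced.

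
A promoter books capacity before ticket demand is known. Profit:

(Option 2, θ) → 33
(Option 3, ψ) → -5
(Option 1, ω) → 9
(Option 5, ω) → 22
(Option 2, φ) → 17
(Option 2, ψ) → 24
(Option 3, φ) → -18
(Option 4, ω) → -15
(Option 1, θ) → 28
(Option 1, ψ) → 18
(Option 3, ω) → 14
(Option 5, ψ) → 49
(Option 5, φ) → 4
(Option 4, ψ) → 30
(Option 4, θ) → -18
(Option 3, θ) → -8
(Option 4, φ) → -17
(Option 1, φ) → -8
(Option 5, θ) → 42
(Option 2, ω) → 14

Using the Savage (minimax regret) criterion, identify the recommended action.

Option 5

Column bests: θ=42, φ=17, ψ=49, ω=22.
Option 1 regrets: 14, 25, 31, 13 → max 31
Option 2 regrets: 9, 0, 25, 8 → max 25
Option 3 regrets: 50, 35, 54, 8 → max 54
Option 4 regrets: 60, 34, 19, 37 → max 60
Option 5 regrets: 0, 13, 0, 0 → max 13
Smallest max regret = 13 → Option 5.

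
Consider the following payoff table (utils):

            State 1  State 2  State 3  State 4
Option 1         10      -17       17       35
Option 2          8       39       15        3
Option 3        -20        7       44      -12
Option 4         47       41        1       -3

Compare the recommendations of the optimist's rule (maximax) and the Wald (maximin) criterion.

Row maxima: Option 1=35, Option 2=39, Option 3=44, Option 4=47
Best best-case = 47 → Option 4.
Row minima: Option 1=-17, Option 2=3, Option 3=-20, Option 4=-3
Best worst-case = 3 → Option 2.

maximax → Option 4; maximin → Option 2 (disagree)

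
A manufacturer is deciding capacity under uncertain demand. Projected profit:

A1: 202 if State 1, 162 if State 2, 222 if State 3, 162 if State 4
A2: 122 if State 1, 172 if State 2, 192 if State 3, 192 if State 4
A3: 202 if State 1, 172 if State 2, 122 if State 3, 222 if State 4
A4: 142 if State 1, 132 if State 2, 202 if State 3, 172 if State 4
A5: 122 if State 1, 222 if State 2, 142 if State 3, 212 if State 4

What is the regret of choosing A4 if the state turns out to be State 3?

20

Best payoff under State 3 is 222.
Regret = 222 − 202 = 20.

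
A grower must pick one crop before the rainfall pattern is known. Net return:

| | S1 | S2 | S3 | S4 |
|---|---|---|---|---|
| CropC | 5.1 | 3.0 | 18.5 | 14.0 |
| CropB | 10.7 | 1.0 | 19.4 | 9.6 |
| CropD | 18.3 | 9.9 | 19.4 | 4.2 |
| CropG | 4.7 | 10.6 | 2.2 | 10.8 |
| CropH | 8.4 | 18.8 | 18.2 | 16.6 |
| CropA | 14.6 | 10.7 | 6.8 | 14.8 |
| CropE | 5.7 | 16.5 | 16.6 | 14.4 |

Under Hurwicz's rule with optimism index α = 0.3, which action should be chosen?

CropC: 0.3·18.5 + 0.7·3.0 = 7.65
CropB: 0.3·19.4 + 0.7·1.0 = 6.52
CropD: 0.3·19.4 + 0.7·4.2 = 8.76
CropG: 0.3·10.8 + 0.7·2.2 = 4.78
CropH: 0.3·18.8 + 0.7·8.4 = 11.52
CropA: 0.3·14.8 + 0.7·6.8 = 9.2
CropE: 0.3·16.6 + 0.7·5.7 = 8.97
Highest Hurwicz score = 11.52 → CropH.

CropH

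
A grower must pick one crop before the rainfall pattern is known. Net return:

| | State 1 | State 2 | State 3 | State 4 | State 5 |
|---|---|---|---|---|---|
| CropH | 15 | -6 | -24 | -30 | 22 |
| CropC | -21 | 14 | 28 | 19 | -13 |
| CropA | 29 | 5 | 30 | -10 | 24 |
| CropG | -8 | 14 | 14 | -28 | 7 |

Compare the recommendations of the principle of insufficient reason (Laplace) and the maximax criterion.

laplace → CropA; maximax → CropA (agree)

Row averages: CropH=-4.6, CropC=5.4, CropA=15.6, CropG=-0.2
Highest average = 15.6 → CropA.
Row maxima: CropH=22, CropC=28, CropA=30, CropG=14
Best best-case = 30 → CropA.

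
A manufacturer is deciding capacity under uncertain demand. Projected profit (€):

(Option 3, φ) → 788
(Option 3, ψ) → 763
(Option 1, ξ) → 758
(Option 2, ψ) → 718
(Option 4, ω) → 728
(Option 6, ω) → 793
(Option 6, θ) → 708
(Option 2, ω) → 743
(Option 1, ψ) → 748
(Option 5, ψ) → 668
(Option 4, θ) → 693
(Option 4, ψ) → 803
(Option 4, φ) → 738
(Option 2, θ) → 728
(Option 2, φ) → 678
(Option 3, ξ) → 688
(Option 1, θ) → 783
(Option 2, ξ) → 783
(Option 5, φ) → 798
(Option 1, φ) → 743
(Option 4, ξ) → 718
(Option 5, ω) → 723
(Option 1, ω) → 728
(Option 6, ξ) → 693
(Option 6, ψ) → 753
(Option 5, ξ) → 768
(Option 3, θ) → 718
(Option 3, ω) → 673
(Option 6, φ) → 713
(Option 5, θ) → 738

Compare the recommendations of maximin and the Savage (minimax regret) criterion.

Row minima: Option 1=728, Option 2=678, Option 3=673, Option 4=693, Option 5=668, Option 6=693
Best worst-case = 728 → Option 1.
Column bests: θ=783, φ=798, ψ=803, ω=793, ξ=783.
Option 1 regrets: 0, 55, 55, 65, 25 → max 65
Option 2 regrets: 55, 120, 85, 50, 0 → max 120
Option 3 regrets: 65, 10, 40, 120, 95 → max 120
Option 4 regrets: 90, 60, 0, 65, 65 → max 90
Option 5 regrets: 45, 0, 135, 70, 15 → max 135
Option 6 regrets: 75, 85, 50, 0, 90 → max 90
Smallest max regret = 65 → Option 1.

maximin → Option 1; minimax regret → Option 1 (agree)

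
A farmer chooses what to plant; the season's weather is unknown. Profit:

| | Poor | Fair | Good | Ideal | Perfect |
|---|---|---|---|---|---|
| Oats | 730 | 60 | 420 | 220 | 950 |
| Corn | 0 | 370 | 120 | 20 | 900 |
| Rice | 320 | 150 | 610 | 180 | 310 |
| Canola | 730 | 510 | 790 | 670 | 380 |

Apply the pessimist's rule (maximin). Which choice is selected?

Canola

Row minima: Oats=60, Corn=0, Rice=150, Canola=380
Best worst-case = 380 → Canola.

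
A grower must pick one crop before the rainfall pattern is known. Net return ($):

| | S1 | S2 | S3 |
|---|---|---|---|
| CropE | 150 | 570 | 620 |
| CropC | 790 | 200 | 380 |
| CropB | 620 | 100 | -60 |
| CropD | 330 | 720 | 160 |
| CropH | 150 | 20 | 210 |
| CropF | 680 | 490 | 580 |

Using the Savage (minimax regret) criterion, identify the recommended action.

Column bests: S1=790, S2=720, S3=620.
CropE regrets: 640, 150, 0 → max 640
CropC regrets: 0, 520, 240 → max 520
CropB regrets: 170, 620, 680 → max 680
CropD regrets: 460, 0, 460 → max 460
CropH regrets: 640, 700, 410 → max 700
CropF regrets: 110, 230, 40 → max 230
Smallest max regret = 230 → CropF.

CropF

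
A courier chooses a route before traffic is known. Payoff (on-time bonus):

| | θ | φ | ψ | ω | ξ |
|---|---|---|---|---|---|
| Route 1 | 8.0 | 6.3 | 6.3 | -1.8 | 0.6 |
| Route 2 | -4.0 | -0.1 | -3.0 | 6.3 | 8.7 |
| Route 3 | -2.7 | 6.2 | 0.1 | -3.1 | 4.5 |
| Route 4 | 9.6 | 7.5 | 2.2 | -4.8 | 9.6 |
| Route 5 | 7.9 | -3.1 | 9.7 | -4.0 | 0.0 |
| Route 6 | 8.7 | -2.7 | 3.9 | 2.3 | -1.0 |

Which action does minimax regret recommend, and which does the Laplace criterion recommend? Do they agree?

minimax regret → Route 1; laplace → Route 4 (disagree)

Column bests: θ=9.6, φ=7.5, ψ=9.7, ω=6.3, ξ=9.6.
Route 1 regrets: 1.6, 1.2, 3.4, 8.1, 9.0 → max 9.0
Route 2 regrets: 13.6, 7.6, 12.7, 0.0, 0.9 → max 13.6
Route 3 regrets: 12.3, 1.3, 9.6, 9.4, 5.1 → max 12.3
Route 4 regrets: 0.0, 0.0, 7.5, 11.1, 0.0 → max 11.1
Route 5 regrets: 1.7, 10.6, 0.0, 10.3, 9.6 → max 10.6
Route 6 regrets: 0.9, 10.2, 5.8, 4.0, 10.6 → max 10.6
Smallest max regret = 9.0 → Route 1.
Row averages: Route 1=3.88, Route 2=1.58, Route 3=1, Route 4=4.82, Route 5=2.1, Route 6=2.24
Highest average = 4.82 → Route 4.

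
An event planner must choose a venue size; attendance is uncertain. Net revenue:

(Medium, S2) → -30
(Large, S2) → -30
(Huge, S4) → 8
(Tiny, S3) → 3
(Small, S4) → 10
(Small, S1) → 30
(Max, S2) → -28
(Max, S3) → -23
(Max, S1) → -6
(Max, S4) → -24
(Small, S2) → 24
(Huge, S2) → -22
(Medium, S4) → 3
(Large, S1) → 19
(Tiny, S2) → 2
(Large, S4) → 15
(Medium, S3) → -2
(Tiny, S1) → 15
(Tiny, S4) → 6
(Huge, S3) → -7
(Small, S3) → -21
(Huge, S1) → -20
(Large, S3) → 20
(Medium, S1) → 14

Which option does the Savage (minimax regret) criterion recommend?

Tiny

Column bests: S1=30, S2=24, S3=20, S4=15.
Tiny regrets: 15, 22, 17, 9 → max 22
Small regrets: 0, 0, 41, 5 → max 41
Medium regrets: 16, 54, 22, 12 → max 54
Large regrets: 11, 54, 0, 0 → max 54
Huge regrets: 50, 46, 27, 7 → max 50
Max regrets: 36, 52, 43, 39 → max 52
Smallest max regret = 22 → Tiny.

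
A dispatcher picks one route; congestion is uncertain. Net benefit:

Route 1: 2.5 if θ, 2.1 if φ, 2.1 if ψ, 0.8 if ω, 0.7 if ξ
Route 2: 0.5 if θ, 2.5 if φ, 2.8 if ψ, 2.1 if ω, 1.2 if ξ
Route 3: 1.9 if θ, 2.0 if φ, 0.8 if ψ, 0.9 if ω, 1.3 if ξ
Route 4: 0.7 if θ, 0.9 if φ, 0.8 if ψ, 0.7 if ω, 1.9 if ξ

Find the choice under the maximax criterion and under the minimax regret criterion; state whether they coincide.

Row maxima: Route 1=2.5, Route 2=2.8, Route 3=2.0, Route 4=1.9
Best best-case = 2.8 → Route 2.
Column bests: θ=2.5, φ=2.5, ψ=2.8, ω=2.1, ξ=1.9.
Route 1 regrets: 0.0, 0.4, 0.7, 1.3, 1.2 → max 1.3
Route 2 regrets: 2.0, 0.0, 0.0, 0.0, 0.7 → max 2.0
Route 3 regrets: 0.6, 0.5, 2.0, 1.2, 0.6 → max 2.0
Route 4 regrets: 1.8, 1.6, 2.0, 1.4, 0.0 → max 2.0
Smallest max regret = 1.3 → Route 1.

maximax → Route 2; minimax regret → Route 1 (disagree)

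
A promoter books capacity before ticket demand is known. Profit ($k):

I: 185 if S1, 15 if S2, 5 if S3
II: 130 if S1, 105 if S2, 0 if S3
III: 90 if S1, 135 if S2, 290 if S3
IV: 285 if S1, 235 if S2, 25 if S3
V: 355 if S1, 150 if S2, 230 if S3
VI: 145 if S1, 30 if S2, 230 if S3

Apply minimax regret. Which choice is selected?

V

Column bests: S1=355, S2=235, S3=290.
I regrets: 170, 220, 285 → max 285
II regrets: 225, 130, 290 → max 290
III regrets: 265, 100, 0 → max 265
IV regrets: 70, 0, 265 → max 265
V regrets: 0, 85, 60 → max 85
VI regrets: 210, 205, 60 → max 210
Smallest max regret = 85 → V.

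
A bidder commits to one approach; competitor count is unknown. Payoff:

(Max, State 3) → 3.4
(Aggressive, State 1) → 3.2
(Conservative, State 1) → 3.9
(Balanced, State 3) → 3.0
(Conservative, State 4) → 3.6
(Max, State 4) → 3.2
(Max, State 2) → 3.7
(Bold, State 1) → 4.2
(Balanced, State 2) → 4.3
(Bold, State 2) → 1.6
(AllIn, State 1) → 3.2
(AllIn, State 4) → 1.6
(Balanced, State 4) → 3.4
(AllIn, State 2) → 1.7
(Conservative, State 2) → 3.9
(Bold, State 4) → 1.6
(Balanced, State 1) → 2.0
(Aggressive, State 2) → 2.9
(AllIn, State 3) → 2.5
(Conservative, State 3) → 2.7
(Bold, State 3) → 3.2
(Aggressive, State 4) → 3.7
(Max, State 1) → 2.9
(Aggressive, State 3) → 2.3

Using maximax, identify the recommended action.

Row maxima: Conservative=3.9, Balanced=4.3, Aggressive=3.7, Bold=4.2, AllIn=3.2, Max=3.7
Best best-case = 4.3 → Balanced.

Balanced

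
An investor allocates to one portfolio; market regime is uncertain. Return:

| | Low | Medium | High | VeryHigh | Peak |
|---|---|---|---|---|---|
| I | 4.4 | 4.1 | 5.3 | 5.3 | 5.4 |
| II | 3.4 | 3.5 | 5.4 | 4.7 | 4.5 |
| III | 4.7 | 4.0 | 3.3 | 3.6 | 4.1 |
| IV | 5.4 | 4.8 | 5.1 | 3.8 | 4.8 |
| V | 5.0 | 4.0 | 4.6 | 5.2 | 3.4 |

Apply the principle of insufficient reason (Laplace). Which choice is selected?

I

Row averages: I=4.9, II=4.3, III=3.94, IV=4.78, V=4.44
Highest average = 4.9 → I.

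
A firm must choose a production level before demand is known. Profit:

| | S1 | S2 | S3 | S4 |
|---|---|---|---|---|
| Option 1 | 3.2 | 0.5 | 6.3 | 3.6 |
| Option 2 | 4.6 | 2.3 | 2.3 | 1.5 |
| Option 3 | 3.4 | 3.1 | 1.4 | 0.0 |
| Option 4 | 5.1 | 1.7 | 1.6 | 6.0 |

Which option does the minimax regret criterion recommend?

Option 1

Column bests: S1=5.1, S2=3.1, S3=6.3, S4=6.0.
Option 1 regrets: 1.9, 2.6, 0.0, 2.4 → max 2.6
Option 2 regrets: 0.5, 0.8, 4.0, 4.5 → max 4.5
Option 3 regrets: 1.7, 0.0, 4.9, 6.0 → max 6.0
Option 4 regrets: 0.0, 1.4, 4.7, 0.0 → max 4.7
Smallest max regret = 2.6 → Option 1.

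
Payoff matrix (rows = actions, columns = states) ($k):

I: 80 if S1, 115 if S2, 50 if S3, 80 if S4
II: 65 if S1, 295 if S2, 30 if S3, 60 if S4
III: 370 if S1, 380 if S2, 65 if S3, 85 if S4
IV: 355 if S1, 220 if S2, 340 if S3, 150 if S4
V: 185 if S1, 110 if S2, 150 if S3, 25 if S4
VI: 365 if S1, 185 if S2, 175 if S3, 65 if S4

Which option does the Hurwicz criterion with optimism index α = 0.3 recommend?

I: 0.3·115 + 0.7·50 = 69.5
II: 0.3·295 + 0.7·30 = 109.5
III: 0.3·380 + 0.7·65 = 159.5
IV: 0.3·355 + 0.7·150 = 211.5
V: 0.3·185 + 0.7·25 = 73
VI: 0.3·365 + 0.7·65 = 155
Highest Hurwicz score = 211.5 → IV.

IV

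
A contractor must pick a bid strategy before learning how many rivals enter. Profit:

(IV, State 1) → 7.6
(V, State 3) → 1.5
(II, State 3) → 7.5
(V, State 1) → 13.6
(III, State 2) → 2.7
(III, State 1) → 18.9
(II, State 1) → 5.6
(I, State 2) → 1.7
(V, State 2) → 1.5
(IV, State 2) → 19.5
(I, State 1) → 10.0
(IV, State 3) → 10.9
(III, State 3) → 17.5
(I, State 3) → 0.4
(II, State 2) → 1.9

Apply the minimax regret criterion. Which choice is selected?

IV

Column bests: State 1=18.9, State 2=19.5, State 3=17.5.
I regrets: 8.9, 17.8, 17.1 → max 17.8
II regrets: 13.3, 17.6, 10.0 → max 17.6
III regrets: 0.0, 16.8, 0.0 → max 16.8
IV regrets: 11.3, 0.0, 6.6 → max 11.3
V regrets: 5.3, 18.0, 16.0 → max 18.0
Smallest max regret = 11.3 → IV.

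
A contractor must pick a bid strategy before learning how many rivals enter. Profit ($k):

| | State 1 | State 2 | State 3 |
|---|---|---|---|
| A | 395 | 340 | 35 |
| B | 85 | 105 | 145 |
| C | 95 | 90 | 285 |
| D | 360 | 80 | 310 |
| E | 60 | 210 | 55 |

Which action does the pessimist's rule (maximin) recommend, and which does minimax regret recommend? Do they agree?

Row minima: A=35, B=85, C=90, D=80, E=55
Best worst-case = 90 → C.
Column bests: State 1=395, State 2=340, State 3=310.
A regrets: 0, 0, 275 → max 275
B regrets: 310, 235, 165 → max 310
C regrets: 300, 250, 25 → max 300
D regrets: 35, 260, 0 → max 260
E regrets: 335, 130, 255 → max 335
Smallest max regret = 260 → D.

maximin → C; minimax regret → D (disagree)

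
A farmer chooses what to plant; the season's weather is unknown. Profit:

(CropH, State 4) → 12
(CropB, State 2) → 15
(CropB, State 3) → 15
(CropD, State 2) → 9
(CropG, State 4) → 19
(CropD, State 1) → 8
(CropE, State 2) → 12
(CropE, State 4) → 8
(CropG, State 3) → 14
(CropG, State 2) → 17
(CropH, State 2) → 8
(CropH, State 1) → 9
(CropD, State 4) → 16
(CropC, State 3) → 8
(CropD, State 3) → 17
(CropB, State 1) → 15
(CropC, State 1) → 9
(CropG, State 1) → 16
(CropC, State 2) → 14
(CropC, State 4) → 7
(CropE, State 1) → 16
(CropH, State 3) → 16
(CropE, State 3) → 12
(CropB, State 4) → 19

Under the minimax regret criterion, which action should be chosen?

CropB

Column bests: State 1=16, State 2=17, State 3=17, State 4=19.
CropG regrets: 0, 0, 3, 0 → max 3
CropD regrets: 8, 8, 0, 3 → max 8
CropB regrets: 1, 2, 2, 0 → max 2
CropC regrets: 7, 3, 9, 12 → max 12
CropH regrets: 7, 9, 1, 7 → max 9
CropE regrets: 0, 5, 5, 11 → max 11
Smallest max regret = 2 → CropB.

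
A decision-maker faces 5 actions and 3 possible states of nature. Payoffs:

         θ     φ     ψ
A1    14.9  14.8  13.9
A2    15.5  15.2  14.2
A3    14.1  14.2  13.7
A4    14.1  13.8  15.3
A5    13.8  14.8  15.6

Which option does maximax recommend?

A5

Row maxima: A1=14.9, A2=15.5, A3=14.2, A4=15.3, A5=15.6
Best best-case = 15.6 → A5.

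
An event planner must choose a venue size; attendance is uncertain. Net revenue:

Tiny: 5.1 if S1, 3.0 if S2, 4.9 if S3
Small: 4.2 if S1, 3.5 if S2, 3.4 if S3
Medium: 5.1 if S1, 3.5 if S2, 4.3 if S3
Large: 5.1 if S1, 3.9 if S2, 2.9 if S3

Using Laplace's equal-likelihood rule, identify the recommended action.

Tiny

Row averages: Tiny=13/3, Small=3.7, Medium=4.3, Large=119/30
Highest average = 13/3 → Tiny.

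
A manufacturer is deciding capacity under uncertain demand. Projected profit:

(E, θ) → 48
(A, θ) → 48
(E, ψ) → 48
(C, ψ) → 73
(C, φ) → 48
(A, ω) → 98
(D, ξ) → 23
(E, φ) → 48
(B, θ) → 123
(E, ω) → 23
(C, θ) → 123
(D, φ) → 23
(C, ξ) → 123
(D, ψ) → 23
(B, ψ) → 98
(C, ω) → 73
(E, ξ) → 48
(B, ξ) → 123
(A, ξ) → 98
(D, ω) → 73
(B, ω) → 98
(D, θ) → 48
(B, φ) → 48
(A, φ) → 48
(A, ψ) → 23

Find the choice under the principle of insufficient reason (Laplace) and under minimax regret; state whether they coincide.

Row averages: A=63, B=98, C=88, D=38, E=43
Highest average = 98 → B.
Column bests: θ=123, φ=48, ψ=98, ω=98, ξ=123.
A regrets: 75, 0, 75, 0, 25 → max 75
B regrets: 0, 0, 0, 0, 0 → max 0
C regrets: 0, 0, 25, 25, 0 → max 25
D regrets: 75, 25, 75, 25, 100 → max 100
E regrets: 75, 0, 50, 75, 75 → max 75
Smallest max regret = 0 → B.

laplace → B; minimax regret → B (agree)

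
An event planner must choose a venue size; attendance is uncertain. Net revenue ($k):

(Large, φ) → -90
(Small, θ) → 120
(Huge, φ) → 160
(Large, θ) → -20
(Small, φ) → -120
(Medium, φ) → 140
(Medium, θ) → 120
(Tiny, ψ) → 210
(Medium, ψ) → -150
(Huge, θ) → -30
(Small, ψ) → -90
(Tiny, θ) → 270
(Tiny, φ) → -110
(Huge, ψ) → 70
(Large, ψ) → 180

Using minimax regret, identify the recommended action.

Tiny

Column bests: θ=270, φ=160, ψ=210.
Tiny regrets: 0, 270, 0 → max 270
Small regrets: 150, 280, 300 → max 300
Medium regrets: 150, 20, 360 → max 360
Large regrets: 290, 250, 30 → max 290
Huge regrets: 300, 0, 140 → max 300
Smallest max regret = 270 → Tiny.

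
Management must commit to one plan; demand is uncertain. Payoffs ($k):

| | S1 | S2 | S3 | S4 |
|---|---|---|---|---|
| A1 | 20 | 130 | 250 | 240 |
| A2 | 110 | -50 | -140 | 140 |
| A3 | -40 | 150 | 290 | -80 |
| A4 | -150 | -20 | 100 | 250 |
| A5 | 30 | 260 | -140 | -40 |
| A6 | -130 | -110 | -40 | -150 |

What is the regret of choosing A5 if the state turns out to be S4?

Best payoff under S4 is 250.
Regret = 250 − (-40) = 290.

290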